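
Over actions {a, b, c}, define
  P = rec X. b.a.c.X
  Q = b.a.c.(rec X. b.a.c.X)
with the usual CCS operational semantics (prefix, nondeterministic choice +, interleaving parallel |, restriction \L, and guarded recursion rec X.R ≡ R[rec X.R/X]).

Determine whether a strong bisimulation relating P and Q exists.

LTS(P): 3 reachable states
  m0 = rec X. b.a.c.X :: —b→ m1
  m1 = a.c.(rec X. b.a.c.X) :: —a→ m2
  m2 = c.(rec X. b.a.c.X) :: —c→ m0
LTS(Q): 4 reachable states
  n0 = b.a.c.(rec X. b.a.c.X) :: —b→ n1
  n1 = a.c.(rec X. b.a.c.X) :: —a→ n2
  n2 = c.(rec X. b.a.c.X) :: —c→ n3
  n3 = rec X. b.a.c.X :: —b→ n1
Coarsest stable partition (strong bisimilarity classes):
  B0 = {m0, n0, n3}
  B1 = {m1, n1}
  B2 = {m2, n2}
m0 ∈ B0, n0 ∈ B0 → same block

bisimilar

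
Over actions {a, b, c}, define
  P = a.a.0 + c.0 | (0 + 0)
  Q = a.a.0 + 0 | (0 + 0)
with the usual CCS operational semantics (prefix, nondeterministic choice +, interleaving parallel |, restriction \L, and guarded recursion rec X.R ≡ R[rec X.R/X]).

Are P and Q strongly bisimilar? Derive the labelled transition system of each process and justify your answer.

P ≁ Q

P's transition system — 4 states:
  s0 = a.a.0 + c.0 | (0 + 0) :: =a=> s1, =c=> s2
  s1 = a.0 :: =a=> s3
  s2 = 0 | (0 + 0) :: ∅
  s3 = 0 :: ∅
Q's transition system — 3 states:
  t0 = a.a.0 + 0 | (0 + 0) :: =a=> t1
  t1 = a.0 :: =a=> t2
  t2 = 0 :: ∅
Bisimilarity quotient blocks:
  B0 = {s0}
  B1 = {s2, s3, t2}
  B2 = {s1, t1}
  B3 = {t0}
s0 ∈ B0, t0 ∈ B3 → different blocks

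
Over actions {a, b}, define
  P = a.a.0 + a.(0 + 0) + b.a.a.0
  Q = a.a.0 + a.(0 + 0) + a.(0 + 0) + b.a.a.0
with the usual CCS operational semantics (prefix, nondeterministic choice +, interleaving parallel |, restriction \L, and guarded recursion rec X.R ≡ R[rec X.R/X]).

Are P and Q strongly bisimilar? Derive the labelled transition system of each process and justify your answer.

P's transition system — 5 states:
  u0 = a.a.0 + a.(0 + 0) + b.a.a.0 has moves =a=> u1, =a=> u2, =b=> u3
  u1 = 0 + 0 has moves stopped
  u2 = a.0 has moves =a=> u4
  u3 = a.a.0 has moves =a=> u2
  u4 = 0 has moves stopped
Q's transition system — 5 states:
  v0 = a.a.0 + a.(0 + 0) + a.(0 + 0) + b.a.a.0 has moves =a=> v1, =a=> v2, =b=> v3
  v1 = 0 + 0 has moves stopped
  v2 = a.0 has moves =a=> v4
  v3 = a.a.0 has moves =a=> v2
  v4 = 0 has moves stopped
Bisimilarity quotient blocks:
  B0 = {u0, v0}
  B1 = {u1, u4, v1, v4}
  B2 = {u3, v3}
  B3 = {u2, v2}
u0 ∈ B0, v0 ∈ B0 → same block

YES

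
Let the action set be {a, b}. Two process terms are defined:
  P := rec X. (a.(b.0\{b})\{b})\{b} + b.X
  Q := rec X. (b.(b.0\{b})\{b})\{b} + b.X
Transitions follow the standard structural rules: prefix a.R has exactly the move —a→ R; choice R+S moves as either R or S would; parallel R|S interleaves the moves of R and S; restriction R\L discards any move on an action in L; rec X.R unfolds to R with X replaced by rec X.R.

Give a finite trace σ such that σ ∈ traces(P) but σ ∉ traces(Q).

a

Reachable graph of P (2 states):
  u0 = rec X. (a.(b.0\{b})\{b})\{b} + b.X | —a→ u1, —b→ u0
  u1 = (b.0\{b})\{b}\{b} | ∅
Reachable graph of Q (1 states):
  v0 = rec X. (b.(b.0\{b})\{b})\{b} + b.X | —b→ v0
Trace ⟨a⟩ through P, begin at {u0}:
  step 1 (a): {u1}
  ✓ P
Trace ⟨a⟩ through Q, begin at {v0}:
  step 1 (a): no successor for Q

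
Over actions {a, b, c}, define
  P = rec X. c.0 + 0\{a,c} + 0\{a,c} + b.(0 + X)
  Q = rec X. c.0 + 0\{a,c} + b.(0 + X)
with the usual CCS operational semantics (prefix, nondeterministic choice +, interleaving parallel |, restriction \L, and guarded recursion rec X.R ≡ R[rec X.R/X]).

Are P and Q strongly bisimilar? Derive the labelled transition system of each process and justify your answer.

P's transition system — 3 states:
  p0 = rec X. c.0 + 0\{a,c} + 0\{a,c} + b.(0 + X) → ··b··> p1, ··c··> p2
  p1 = 0 + (rec X. c.0 + 0\{a,c} + 0\{a,c} + b.(0 + X)) → ··b··> p1, ··c··> p2
  p2 = 0 → (no moves)
Q's transition system — 3 states:
  q0 = rec X. c.0 + 0\{a,c} + b.(0 + X) → ··b··> q1, ··c··> q2
  q1 = 0 + (rec X. c.0 + 0\{a,c} + b.(0 + X)) → ··b··> q1, ··c··> q2
  q2 = 0 → (no moves)
Coarsest stable partition (strong bisimilarity classes):
  B0 = {p0, p1, q0, q1}
  B1 = {p2, q2}
p0 ∈ B0, q0 ∈ B0 → same block

YES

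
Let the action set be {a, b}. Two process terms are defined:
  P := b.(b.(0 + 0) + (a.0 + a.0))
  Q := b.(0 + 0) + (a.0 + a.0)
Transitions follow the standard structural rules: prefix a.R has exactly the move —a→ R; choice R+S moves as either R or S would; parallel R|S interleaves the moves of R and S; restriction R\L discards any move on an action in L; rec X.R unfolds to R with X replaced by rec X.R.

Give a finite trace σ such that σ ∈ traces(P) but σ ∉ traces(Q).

ba

Reachable graph of P (4 states):
  p0 = b.(b.(0 + 0) + (a.0 + a.0)) | —b→ p1
  p1 = b.(0 + 0) + (a.0 + a.0) | —a→ p2, —b→ p3
  p2 = 0 | ∅
  p3 = 0 + 0 | ∅
Reachable graph of Q (3 states):
  q0 = b.(0 + 0) + (a.0 + a.0) | —a→ q1, —b→ q2
  q1 = 0 | ∅
  q2 = 0 + 0 | ∅
Run σ = ⟨ba⟩ on P: start {p0}
  step 1 (b): {p1}
  step 2 (a): {p2}
  ✓ P
Run σ = ⟨ba⟩ on Q: start {q0}
  step 1 (b): {q2}
  step 2 (a): ∅ (Q stuck)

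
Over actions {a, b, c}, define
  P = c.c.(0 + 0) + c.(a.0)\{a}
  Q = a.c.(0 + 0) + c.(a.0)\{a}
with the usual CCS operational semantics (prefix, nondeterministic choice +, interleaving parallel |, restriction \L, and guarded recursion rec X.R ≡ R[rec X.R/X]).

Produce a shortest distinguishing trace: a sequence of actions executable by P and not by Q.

Reachable graph of P (4 states):
  m0 = c.c.(0 + 0) + c.(a.0)\{a} :: --c--▸ m1, --c--▸ m2
  m1 = (a.0)\{a} :: (no moves)
  m2 = c.(0 + 0) :: --c--▸ m3
  m3 = 0 + 0 :: (no moves)
Reachable graph of Q (4 states):
  n0 = a.c.(0 + 0) + c.(a.0)\{a} :: --a--▸ n1, --c--▸ n2
  n1 = c.(0 + 0) :: --c--▸ n3
  n2 = (a.0)\{a} :: (no moves)
  n3 = 0 + 0 :: (no moves)
Trace ⟨cc⟩ through P, begin at {m0}:
  [1] c ⇒ {m1, m2}
  [2] c ⇒ {m3}
  ✓ P
Trace ⟨cc⟩ through Q, begin at {n0}:
  [1] c ⇒ {n2}
  [2] c ⇒ ∅  — Q cannot continue

cc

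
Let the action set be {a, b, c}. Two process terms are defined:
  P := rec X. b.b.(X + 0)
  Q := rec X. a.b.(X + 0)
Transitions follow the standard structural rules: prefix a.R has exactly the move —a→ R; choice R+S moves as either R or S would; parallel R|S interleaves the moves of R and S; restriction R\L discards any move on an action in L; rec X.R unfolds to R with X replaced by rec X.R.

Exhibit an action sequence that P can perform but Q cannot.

Reachable graph of P (3 states):
  m0 = rec X. b.b.(X + 0) ⊢ =b=> m1
  m1 = b.((rec X. b.b.(X + 0)) + 0) ⊢ =b=> m2
  m2 = (rec X. b.b.(X + 0)) + 0 ⊢ =b=> m1
Reachable graph of Q (3 states):
  n0 = rec X. a.b.(X + 0) ⊢ =a=> n1
  n1 = b.((rec X. a.b.(X + 0)) + 0) ⊢ =b=> n2
  n2 = (rec X. a.b.(X + 0)) + 0 ⊢ =a=> n1
Trace ⟨b⟩ through P, begin at {m0}:
  [1] b ⇒ {m1}
  ✓ P
Trace ⟨b⟩ through Q, begin at {n0}:
  [1] b ⇒ ∅  — Q cannot continue

b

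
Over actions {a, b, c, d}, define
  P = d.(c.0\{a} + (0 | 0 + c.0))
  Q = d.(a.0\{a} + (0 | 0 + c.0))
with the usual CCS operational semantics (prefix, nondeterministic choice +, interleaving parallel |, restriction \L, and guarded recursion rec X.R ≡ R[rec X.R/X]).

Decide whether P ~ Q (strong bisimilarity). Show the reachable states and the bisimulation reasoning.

NO

P's transition system — 4 states:
  m0 = d.(c.0\{a} + (0 | 0 + c.0)) → -d-> m1
  m1 = c.0\{a} + (0 | 0 + c.0) → -c-> m2, -c-> m3
  m2 = 0 → ∅
  m3 = 0\{a} → ∅
Q's transition system — 4 states:
  n0 = d.(a.0\{a} + (0 | 0 + c.0)) → -d-> n1
  n1 = a.0\{a} + (0 | 0 + c.0) → -a-> n2, -c-> n3
  n2 = 0\{a} → ∅
  n3 = 0 → ∅
Bisimilarity quotient blocks:
  B0 = {m0}
  B1 = {m1}
  B2 = {m2, m3, n2, n3}
  B3 = {n0}
  B4 = {n1}
m0 ∈ B0, n0 ∈ B3 → different blocks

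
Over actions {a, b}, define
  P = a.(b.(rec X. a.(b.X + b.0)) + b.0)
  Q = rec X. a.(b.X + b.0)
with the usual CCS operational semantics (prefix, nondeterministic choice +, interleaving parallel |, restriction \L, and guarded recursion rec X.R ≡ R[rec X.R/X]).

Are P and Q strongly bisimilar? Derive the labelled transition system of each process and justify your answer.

Reachable graph of P (4 states):
  p0 = a.(b.(rec X. a.(b.X + b.0)) + b.0) has moves --a--▸ p1
  p1 = b.(rec X. a.(b.X + b.0)) + b.0 has moves --b--▸ p2, --b--▸ p3
  p2 = 0 has moves stopped
  p3 = rec X. a.(b.X + b.0) has moves --a--▸ p1
Reachable graph of Q (3 states):
  q0 = rec X. a.(b.X + b.0) has moves --a--▸ q1
  q1 = b.(rec X. a.(b.X + b.0)) + b.0 has moves --b--▸ q0, --b--▸ q2
  q2 = 0 has moves stopped
Coarsest stable partition (strong bisimilarity classes):
  B0 = {p0, p3, q0}
  B1 = {p1, q1}
  B2 = {p2, q2}
p0 ∈ B0, q0 ∈ B0 → same block

bisimilar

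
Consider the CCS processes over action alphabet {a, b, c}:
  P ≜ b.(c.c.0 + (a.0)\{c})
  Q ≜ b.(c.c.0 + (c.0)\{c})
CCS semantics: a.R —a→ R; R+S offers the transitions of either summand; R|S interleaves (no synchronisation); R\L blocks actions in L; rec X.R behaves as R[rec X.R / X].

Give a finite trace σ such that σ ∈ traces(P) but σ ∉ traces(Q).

Reachable graph of P (5 states):
  p0 = b.(c.c.0 + (a.0)\{c}) :: =b=> p1
  p1 = c.c.0 + (a.0)\{c} :: =a=> p2, =c=> p3
  p2 = 0\{c} :: (no moves)
  p3 = c.0 :: =c=> p4
  p4 = 0 :: (no moves)
Reachable graph of Q (4 states):
  q0 = b.(c.c.0 + (c.0)\{c}) :: =b=> q1
  q1 = c.c.0 + (c.0)\{c} :: =c=> q2
  q2 = c.0 :: =c=> q3
  q3 = 0 :: (no moves)
Run σ = ⟨ba⟩ on P: start {p0}
  after b @ step 1: {p1}
  after a @ step 2: {p2}
  — P admits the full trace.
Run σ = ⟨ba⟩ on Q: start {q0}
  after b @ step 1: {q1}
  after a @ step 2: ∅  — Q cannot continue

ba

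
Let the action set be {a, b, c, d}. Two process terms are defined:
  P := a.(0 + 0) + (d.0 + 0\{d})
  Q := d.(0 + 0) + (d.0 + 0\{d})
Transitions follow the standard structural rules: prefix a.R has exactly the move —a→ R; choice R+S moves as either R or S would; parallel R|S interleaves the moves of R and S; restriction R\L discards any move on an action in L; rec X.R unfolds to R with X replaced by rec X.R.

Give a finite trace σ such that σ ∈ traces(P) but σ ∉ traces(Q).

Reachable graph of P (3 states):
  s0 = a.(0 + 0) + (d.0 + 0\{d}) → =a=> s1, =d=> s2
  s1 = 0 + 0 → deadlocked
  s2 = 0 → deadlocked
Reachable graph of Q (3 states):
  t0 = d.(0 + 0) + (d.0 + 0\{d}) → =d=> t1, =d=> t2
  t1 = 0 → deadlocked
  t2 = 0 + 0 → deadlocked
Executing a from P (initial set {s0}):
  step 1 (a): {s1}
  — P admits the full trace.
Executing a from Q (initial set {t0}):
  step 1 (a): ∅  — Q cannot continue

a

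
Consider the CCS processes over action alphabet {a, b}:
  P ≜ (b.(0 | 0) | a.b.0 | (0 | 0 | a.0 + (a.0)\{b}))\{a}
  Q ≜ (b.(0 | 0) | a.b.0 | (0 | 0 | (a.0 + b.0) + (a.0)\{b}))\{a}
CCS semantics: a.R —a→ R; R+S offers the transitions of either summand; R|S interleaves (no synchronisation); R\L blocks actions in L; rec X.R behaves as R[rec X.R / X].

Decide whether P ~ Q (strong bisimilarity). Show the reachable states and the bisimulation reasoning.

not bisimilar

LTS(P): 2 reachable states
  s0 = (b.(0 | 0) | a.b.0 | (0 | 0 | a.0 + (a.0)\{b}))\{a} | —b→ s1
  s1 = (0 | 0 | a.b.0 | (0 | 0 | a.0 + (a.0)\{b}))\{a} | ·
LTS(Q): 4 reachable states
  t0 = (b.(0 | 0) | a.b.0 | (0 | 0 | (a.0 + b.0) + (a.0)\{b}))\{a} | —b→ t1, —b→ t2
  t1 = (0 | 0 | a.b.0 | (0 | 0 | (a.0 + b.0) + (a.0)\{b}))\{a} | —b→ t3
  t2 = (b.(0 | 0) | a.b.0 | (0 | 0 | 0))\{a} | —b→ t3
  t3 = (0 | 0 | a.b.0 | (0 | 0 | 0))\{a} | ·
Coarsest stable partition (strong bisimilarity classes):
  B0 = {s0, t1, t2}
  B1 = {s1, t3}
  B2 = {t0}
s0 ∈ B0, t0 ∈ B2 → different blocks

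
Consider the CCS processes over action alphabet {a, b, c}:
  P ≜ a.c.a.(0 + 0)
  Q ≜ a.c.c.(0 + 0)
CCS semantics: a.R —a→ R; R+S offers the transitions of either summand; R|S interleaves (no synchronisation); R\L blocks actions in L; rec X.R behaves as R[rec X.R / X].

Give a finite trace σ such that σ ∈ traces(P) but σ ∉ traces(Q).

Reachable graph of P (4 states):
  s0 = a.c.a.(0 + 0) has moves --a--▸ s1
  s1 = c.a.(0 + 0) has moves --c--▸ s2
  s2 = a.(0 + 0) has moves --a--▸ s3
  s3 = 0 + 0 has moves (no moves)
Reachable graph of Q (4 states):
  t0 = a.c.c.(0 + 0) has moves --a--▸ t1
  t1 = c.c.(0 + 0) has moves --c--▸ t2
  t2 = c.(0 + 0) has moves --c--▸ t3
  t3 = 0 + 0 has moves (no moves)
Run σ = ⟨aca⟩ on P: start {s0}
  [1] a ⇒ {s1}
  [2] c ⇒ {s2}
  [3] a ⇒ {s3}
  ✓ P
Run σ = ⟨aca⟩ on Q: start {t0}
  [1] a ⇒ {t1}
  [2] c ⇒ {t2}
  [3] a ⇒ ∅  — Q cannot continue

aca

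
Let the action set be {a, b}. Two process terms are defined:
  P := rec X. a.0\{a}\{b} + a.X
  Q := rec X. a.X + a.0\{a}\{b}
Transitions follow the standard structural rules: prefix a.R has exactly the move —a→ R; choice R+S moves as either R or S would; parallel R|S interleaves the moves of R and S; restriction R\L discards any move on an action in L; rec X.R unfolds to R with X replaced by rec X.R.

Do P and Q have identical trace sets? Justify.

P's transition system — 2 states:
  p0 = rec X. a.0\{a}\{b} + a.X has moves --a--▸ p0, --a--▸ p1
  p1 = 0\{a}\{b} has moves (no moves)
Q's transition system — 2 states:
  q0 = rec X. a.X + a.0\{a}\{b} has moves --a--▸ q0, --a--▸ q1
  q1 = 0\{a}\{b} has moves (no moves)
Partition-refinement fixed point:
  B0 = {p0, q0}
  B1 = {p1, q1}
p0 ∈ B0, q0 ∈ B0 → same block
Bisimilar ⇒ trace-equivalent.

YES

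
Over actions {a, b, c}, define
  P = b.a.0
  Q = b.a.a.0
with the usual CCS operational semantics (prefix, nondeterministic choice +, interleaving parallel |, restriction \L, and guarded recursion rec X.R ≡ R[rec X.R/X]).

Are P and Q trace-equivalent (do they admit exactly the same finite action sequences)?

P's transition system — 3 states:
  p0 = b.a.0 :: —b→ p1
  p1 = a.0 :: —a→ p2
  p2 = 0 :: stopped
Q's transition system — 4 states:
  q0 = b.a.a.0 :: —b→ q1
  q1 = a.a.0 :: —a→ q2
  q2 = a.0 :: —a→ q3
  q3 = 0 :: stopped
Trace ⟨baa⟩ through Q, begin at {q0}:
  step 1 (b): {q1}
  step 2 (a): {q2}
  step 3 (a): {q3}
  Q completes σ.
Trace ⟨baa⟩ through P, begin at {p0}:
  step 1 (b): {p1}
  step 2 (a): {p2}
  step 3 (a): ∅ (P stuck)

trace-distinct — witness ⟨baa⟩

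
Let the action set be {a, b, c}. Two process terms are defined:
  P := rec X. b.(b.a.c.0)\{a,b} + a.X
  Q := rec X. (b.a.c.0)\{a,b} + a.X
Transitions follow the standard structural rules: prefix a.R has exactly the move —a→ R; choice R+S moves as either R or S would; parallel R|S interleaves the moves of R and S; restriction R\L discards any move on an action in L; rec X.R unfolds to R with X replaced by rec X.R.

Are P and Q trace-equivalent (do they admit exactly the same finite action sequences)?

P's transition system — 2 states:
  p0 = rec X. b.(b.a.c.0)\{a,b} + a.X → =a=> p0, =b=> p1
  p1 = (b.a.c.0)\{a,b} → ∅
Q's transition system — 1 states:
  q0 = rec X. (b.a.c.0)\{a,b} + a.X → =a=> q0
Executing b from P (initial set {p0}):
  [1] b ⇒ {p1}
  P completes σ.
Executing b from Q (initial set {q0}):
  [1] b ⇒ no successor for Q

traces(P) ≠ traces(Q) — witness ⟨b⟩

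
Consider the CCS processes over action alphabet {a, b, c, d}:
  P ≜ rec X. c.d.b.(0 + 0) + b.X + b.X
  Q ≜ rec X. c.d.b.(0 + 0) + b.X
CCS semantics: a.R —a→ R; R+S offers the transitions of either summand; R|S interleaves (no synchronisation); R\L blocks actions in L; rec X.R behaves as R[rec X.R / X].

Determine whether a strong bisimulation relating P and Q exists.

P ~ Q

Reachable graph of P (4 states):
  p0 = rec X. c.d.b.(0 + 0) + b.X + b.X → --b--▸ p0, --c--▸ p1
  p1 = d.b.(0 + 0) → --d--▸ p2
  p2 = b.(0 + 0) → --b--▸ p3
  p3 = 0 + 0 → ·
Reachable graph of Q (4 states):
  q0 = rec X. c.d.b.(0 + 0) + b.X → --b--▸ q0, --c--▸ q1
  q1 = d.b.(0 + 0) → --d--▸ q2
  q2 = b.(0 + 0) → --b--▸ q3
  q3 = 0 + 0 → ·
Partition-refinement fixed point:
  B0 = {p0, q0}
  B1 = {p1, q1}
  B2 = {p2, q2}
  B3 = {p3, q3}
p0 ∈ B0, q0 ∈ B0 → same block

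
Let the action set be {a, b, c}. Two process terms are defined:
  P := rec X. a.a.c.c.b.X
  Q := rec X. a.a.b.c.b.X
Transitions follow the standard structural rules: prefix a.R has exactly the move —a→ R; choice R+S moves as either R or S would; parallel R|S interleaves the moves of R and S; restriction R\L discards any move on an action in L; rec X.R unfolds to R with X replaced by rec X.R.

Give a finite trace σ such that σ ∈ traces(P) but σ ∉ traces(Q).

aac

LTS(P): 5 reachable states
  u0 = rec X. a.a.c.c.b.X has moves =a=> u1
  u1 = a.c.c.b.(rec X. a.a.c.c.b.X) has moves =a=> u2
  u2 = c.c.b.(rec X. a.a.c.c.b.X) has moves =c=> u3
  u3 = c.b.(rec X. a.a.c.c.b.X) has moves =c=> u4
  u4 = b.(rec X. a.a.c.c.b.X) has moves =b=> u0
LTS(Q): 5 reachable states
  v0 = rec X. a.a.b.c.b.X has moves =a=> v1
  v1 = a.b.c.b.(rec X. a.a.b.c.b.X) has moves =a=> v2
  v2 = b.c.b.(rec X. a.a.b.c.b.X) has moves =b=> v3
  v3 = c.b.(rec X. a.a.b.c.b.X) has moves =c=> v4
  v4 = b.(rec X. a.a.b.c.b.X) has moves =b=> v0
Run σ = ⟨aac⟩ on P: start {u0}
  step 1 (a): {u1}
  step 2 (a): {u2}
  step 3 (c): {u3}
  — P admits the full trace.
Run σ = ⟨aac⟩ on Q: start {v0}
  step 1 (a): {v1}
  step 2 (a): {v2}
  step 3 (c): ∅  — Q cannot continue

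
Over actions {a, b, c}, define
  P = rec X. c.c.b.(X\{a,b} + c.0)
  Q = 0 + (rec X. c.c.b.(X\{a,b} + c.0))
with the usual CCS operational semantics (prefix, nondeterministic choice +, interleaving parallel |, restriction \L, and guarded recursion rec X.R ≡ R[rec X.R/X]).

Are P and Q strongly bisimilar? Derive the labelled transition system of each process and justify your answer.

LTS(P): 7 reachable states
  p0 = rec X. c.c.b.(X\{a,b} + c.0) | --c--▸ p1
  p1 = c.b.((rec X. c.c.b.(X\{a,b} + c.0))\{a,b} + c.0) | --c--▸ p2
  p2 = b.((rec X. c.c.b.(X\{a,b} + c.0))\{a,b} + c.0) | --b--▸ p3
  p3 = (rec X. c.c.b.(X\{a,b} + c.0))\{a,b} + c.0 | --c--▸ p4, --c--▸ p5
  p4 = (c.b.((rec X. c.c.b.(X\{a,b} + c.0))\{a,b} + c.0))\{a,b} | --c--▸ p6
  p5 = 0 | ·
  p6 = (b.((rec X. c.c.b.(X\{a,b} + c.0))\{a,b} + c.0))\{a,b} | ·
LTS(Q): 7 reachable states
  q0 = 0 + (rec X. c.c.b.(X\{a,b} + c.0)) | --c--▸ q1
  q1 = c.b.((rec X. c.c.b.(X\{a,b} + c.0))\{a,b} + c.0) | --c--▸ q2
  q2 = b.((rec X. c.c.b.(X\{a,b} + c.0))\{a,b} + c.0) | --b--▸ q3
  q3 = (rec X. c.c.b.(X\{a,b} + c.0))\{a,b} + c.0 | --c--▸ q4, --c--▸ q5
  q4 = (c.b.((rec X. c.c.b.(X\{a,b} + c.0))\{a,b} + c.0))\{a,b} | --c--▸ q6
  q5 = 0 | ·
  q6 = (b.((rec X. c.c.b.(X\{a,b} + c.0))\{a,b} + c.0))\{a,b} | ·
Bisimilarity quotient blocks:
  B0 = {p0, q0}
  B1 = {p1, q1}
  B2 = {p2, q2}
  B3 = {p3, q3}
  B4 = {p4, q4}
  B5 = {p5, p6, q5, q6}
p0 ∈ B0, q0 ∈ B0 → same block

YES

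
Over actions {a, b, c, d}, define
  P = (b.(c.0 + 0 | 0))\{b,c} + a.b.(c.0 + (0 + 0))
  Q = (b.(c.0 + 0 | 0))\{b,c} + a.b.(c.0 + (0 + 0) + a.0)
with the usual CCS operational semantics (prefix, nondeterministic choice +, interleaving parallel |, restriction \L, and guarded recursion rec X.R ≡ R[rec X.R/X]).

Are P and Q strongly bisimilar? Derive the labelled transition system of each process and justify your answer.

not bisimilar

P's transition system — 4 states:
  p0 = (b.(c.0 + 0 | 0))\{b,c} + a.b.(c.0 + (0 + 0)) has moves --a--▸ p1
  p1 = b.(c.0 + (0 + 0)) has moves --b--▸ p2
  p2 = c.0 + (0 + 0) has moves --c--▸ p3
  p3 = 0 has moves ·
Q's transition system — 4 states:
  q0 = (b.(c.0 + 0 | 0))\{b,c} + a.b.(c.0 + (0 + 0) + a.0) has moves --a--▸ q1
  q1 = b.(c.0 + (0 + 0) + a.0) has moves --b--▸ q2
  q2 = c.0 + (0 + 0) + a.0 has moves --a--▸ q3, --c--▸ q3
  q3 = 0 has moves ·
Bisimilarity quotient blocks:
  B0 = {p0}
  B1 = {p1}
  B2 = {p2}
  B3 = {p3, q3}
  B4 = {q0}
  B5 = {q1}
  B6 = {q2}
p0 ∈ B0, q0 ∈ B4 → different blocks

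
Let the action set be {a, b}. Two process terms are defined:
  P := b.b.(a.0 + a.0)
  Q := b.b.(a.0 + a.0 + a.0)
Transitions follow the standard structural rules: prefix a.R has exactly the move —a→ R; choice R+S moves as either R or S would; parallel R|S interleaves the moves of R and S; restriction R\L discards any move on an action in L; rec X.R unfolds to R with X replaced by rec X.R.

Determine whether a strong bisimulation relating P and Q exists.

YES

LTS(P): 4 reachable states
  p0 = b.b.(a.0 + a.0) has moves -b-> p1
  p1 = b.(a.0 + a.0) has moves -b-> p2
  p2 = a.0 + a.0 has moves -a-> p3
  p3 = 0 has moves ∅
LTS(Q): 4 reachable states
  q0 = b.b.(a.0 + a.0 + a.0) has moves -b-> q1
  q1 = b.(a.0 + a.0 + a.0) has moves -b-> q2
  q2 = a.0 + a.0 + a.0 has moves -a-> q3
  q3 = 0 has moves ∅
Coarsest stable partition (strong bisimilarity classes):
  B0 = {p0, q0}
  B1 = {p1, q1}
  B2 = {p2, q2}
  B3 = {p3, q3}
p0 ∈ B0, q0 ∈ B0 → same block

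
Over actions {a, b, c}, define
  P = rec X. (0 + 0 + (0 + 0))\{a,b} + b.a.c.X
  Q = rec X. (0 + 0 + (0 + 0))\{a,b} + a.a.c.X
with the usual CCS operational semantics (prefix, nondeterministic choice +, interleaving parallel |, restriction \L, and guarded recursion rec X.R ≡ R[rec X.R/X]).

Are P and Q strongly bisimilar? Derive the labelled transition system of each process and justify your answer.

NO

Reachable graph of P (3 states):
  m0 = rec X. (0 + 0 + (0 + 0))\{a,b} + b.a.c.X ⊢ -b-> m1
  m1 = a.c.(rec X. (0 + 0 + (0 + 0))\{a,b} + b.a.c.X) ⊢ -a-> m2
  m2 = c.(rec X. (0 + 0 + (0 + 0))\{a,b} + b.a.c.X) ⊢ -c-> m0
Reachable graph of Q (3 states):
  n0 = rec X. (0 + 0 + (0 + 0))\{a,b} + a.a.c.X ⊢ -a-> n1
  n1 = a.c.(rec X. (0 + 0 + (0 + 0))\{a,b} + a.a.c.X) ⊢ -a-> n2
  n2 = c.(rec X. (0 + 0 + (0 + 0))\{a,b} + a.a.c.X) ⊢ -c-> n0
Bisimilarity quotient blocks:
  B0 = {m0}
  B1 = {m1}
  B2 = {m2}
  B3 = {n0}
  B4 = {n1}
  B5 = {n2}
m0 ∈ B0, n0 ∈ B3 → different blocks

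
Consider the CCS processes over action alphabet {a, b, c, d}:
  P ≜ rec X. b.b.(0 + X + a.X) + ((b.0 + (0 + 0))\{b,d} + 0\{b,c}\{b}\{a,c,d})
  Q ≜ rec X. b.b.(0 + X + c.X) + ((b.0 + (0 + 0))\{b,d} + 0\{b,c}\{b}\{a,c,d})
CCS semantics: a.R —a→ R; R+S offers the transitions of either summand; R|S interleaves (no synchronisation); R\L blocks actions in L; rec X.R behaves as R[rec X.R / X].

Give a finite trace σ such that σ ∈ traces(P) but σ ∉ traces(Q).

P's transition system — 3 states:
  u0 = rec X. b.b.(0 + X + a.X) + ((b.0 + (0 + 0))\{b,d} + 0\{b,c}\{b}\{a,c,d}) | -b-> u1
  u1 = b.(0 + (rec X. b.b.(0 + X + a.X) + ((b.0 + (0 + 0))\{b,d} + 0\{b,c}\{b}\{a,c,d})) + a.(rec X. b.b.(0 + X + a.X) + ((b.0 + (0 + 0))\{b,d} + 0\{b,c}\{b}\{a,c,d}))) | -b-> u2
  u2 = 0 + (rec X. b.b.(0 + X + a.X) + ((b.0 + (0 + 0))\{b,d} + 0\{b,c}\{b}\{a,c,d})) + a.(rec X. b.b.(0 + X + a.X) + ((b.0 + (0 + 0))\{b,d} + 0\{b,c}\{b}\{a,c,d})) | -a-> u0, -b-> u1
Q's transition system — 3 states:
  v0 = rec X. b.b.(0 + X + c.X) + ((b.0 + (0 + 0))\{b,d} + 0\{b,c}\{b}\{a,c,d}) | -b-> v1
  v1 = b.(0 + (rec X. b.b.(0 + X + c.X) + ((b.0 + (0 + 0))\{b,d} + 0\{b,c}\{b}\{a,c,d})) + c.(rec X. b.b.(0 + X + c.X) + ((b.0 + (0 + 0))\{b,d} + 0\{b,c}\{b}\{a,c,d}))) | -b-> v2
  v2 = 0 + (rec X. b.b.(0 + X + c.X) + ((b.0 + (0 + 0))\{b,d} + 0\{b,c}\{b}\{a,c,d})) + c.(rec X. b.b.(0 + X + c.X) + ((b.0 + (0 + 0))\{b,d} + 0\{b,c}\{b}\{a,c,d})) | -b-> v1, -c-> v0
Run σ = ⟨bba⟩ on P: start {u0}
  [1] b ⇒ {u1}
  [2] b ⇒ {u2}
  [3] a ⇒ {u0}
  P completes σ.
Run σ = ⟨bba⟩ on Q: start {v0}
  [1] b ⇒ {v1}
  [2] b ⇒ {v2}
  [3] a ⇒ ∅  — Q cannot continue

bba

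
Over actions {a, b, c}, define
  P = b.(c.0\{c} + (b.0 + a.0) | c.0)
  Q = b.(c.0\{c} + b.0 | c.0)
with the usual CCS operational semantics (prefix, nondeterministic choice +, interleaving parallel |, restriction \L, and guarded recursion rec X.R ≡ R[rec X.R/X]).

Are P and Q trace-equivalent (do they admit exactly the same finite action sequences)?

P's transition system — 6 states:
  u0 = b.(c.0\{c} + (b.0 + a.0) | c.0) has moves -b-> u1
  u1 = c.0\{c} + (b.0 + a.0) | c.0 has moves -a-> u2, -b-> u2, -c-> u3, -c-> u4
  u2 = 0 | c.0 has moves -c-> u5
  u3 = (b.0 + a.0) | 0 has moves -a-> u5, -b-> u5
  u4 = 0\{c} has moves ∅
  u5 = 0 | 0 has moves ∅
Q's transition system — 6 states:
  v0 = b.(c.0\{c} + b.0 | c.0) has moves -b-> v1
  v1 = c.0\{c} + b.0 | c.0 has moves -b-> v2, -c-> v3, -c-> v4
  v2 = 0 | c.0 has moves -c-> v5
  v3 = 0\{c} has moves ∅
  v4 = b.0 | 0 has moves -b-> v5
  v5 = 0 | 0 has moves ∅
Executing ba from P (initial set {u0}):
  [1] b ⇒ {u1}
  [2] a ⇒ {u2}
  — P admits the full trace.
Executing ba from Q (initial set {v0}):
  [1] b ⇒ {v1}
  [2] a ⇒ ∅ (Q stuck)

trace-distinct — witness ⟨ba⟩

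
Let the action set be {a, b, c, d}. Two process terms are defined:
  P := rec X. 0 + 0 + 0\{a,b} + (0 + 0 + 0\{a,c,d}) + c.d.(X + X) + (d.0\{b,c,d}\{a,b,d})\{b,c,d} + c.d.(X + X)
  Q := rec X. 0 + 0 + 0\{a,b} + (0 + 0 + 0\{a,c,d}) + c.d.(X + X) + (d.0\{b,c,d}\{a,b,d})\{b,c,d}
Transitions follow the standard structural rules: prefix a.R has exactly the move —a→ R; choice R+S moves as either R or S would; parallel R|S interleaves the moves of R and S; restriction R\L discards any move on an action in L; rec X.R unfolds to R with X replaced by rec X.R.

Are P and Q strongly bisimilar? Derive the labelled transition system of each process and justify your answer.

P ~ Q

Reachable graph of P (3 states):
  s0 = rec X. 0 + 0 + 0\{a,b} + (0 + 0 + 0\{a,c,d}) + c.d.(X + X) + (d.0\{b,c,d}\{a,b,d})\{b,c,d} + c.d.(X + X) :: -c-> s1
  s1 = d.((rec X. 0 + 0 + 0\{a,b} + (0 + 0 + 0\{a,c,d}) + c.d.(X + X) + (d.0\{b,c,d}\{a,b,d})\{b,c,d} + c.d.(X + X)) + (rec X. 0 + 0 + 0\{a,b} + (0 + 0 + 0\{a,c,d}) + c.d.(X + X) + (d.0\{b,c,d}\{a,b,d})\{b,c,d} + c.d.(X + X))) :: -d-> s2
  s2 = (rec X. 0 + 0 + 0\{a,b} + (0 + 0 + 0\{a,c,d}) + c.d.(X + X) + (d.0\{b,c,d}\{a,b,d})\{b,c,d} + c.d.(X + X)) + (rec X. 0 + 0 + 0\{a,b} + (0 + 0 + 0\{a,c,d}) + c.d.(X + X) + (d.0\{b,c,d}\{a,b,d})\{b,c,d} + c.d.(X + X)) :: -c-> s1
Reachable graph of Q (3 states):
  t0 = rec X. 0 + 0 + 0\{a,b} + (0 + 0 + 0\{a,c,d}) + c.d.(X + X) + (d.0\{b,c,d}\{a,b,d})\{b,c,d} :: -c-> t1
  t1 = d.((rec X. 0 + 0 + 0\{a,b} + (0 + 0 + 0\{a,c,d}) + c.d.(X + X) + (d.0\{b,c,d}\{a,b,d})\{b,c,d}) + (rec X. 0 + 0 + 0\{a,b} + (0 + 0 + 0\{a,c,d}) + c.d.(X + X) + (d.0\{b,c,d}\{a,b,d})\{b,c,d})) :: -d-> t2
  t2 = (rec X. 0 + 0 + 0\{a,b} + (0 + 0 + 0\{a,c,d}) + c.d.(X + X) + (d.0\{b,c,d}\{a,b,d})\{b,c,d}) + (rec X. 0 + 0 + 0\{a,b} + (0 + 0 + 0\{a,c,d}) + c.d.(X + X) + (d.0\{b,c,d}\{a,b,d})\{b,c,d}) :: -c-> t1
Partition-refinement fixed point:
  B0 = {s0, s2, t0, t2}
  B1 = {s1, t1}
s0 ∈ B0, t0 ∈ B0 → same block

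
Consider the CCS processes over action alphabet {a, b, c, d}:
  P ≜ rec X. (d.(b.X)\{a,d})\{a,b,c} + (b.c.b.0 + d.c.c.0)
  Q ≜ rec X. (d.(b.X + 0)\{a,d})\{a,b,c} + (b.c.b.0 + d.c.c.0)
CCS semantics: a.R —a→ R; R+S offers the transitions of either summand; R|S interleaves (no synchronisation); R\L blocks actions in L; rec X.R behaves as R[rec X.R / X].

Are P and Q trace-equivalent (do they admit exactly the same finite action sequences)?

LTS(P): 7 reachable states
  u0 = rec X. (d.(b.X)\{a,d})\{a,b,c} + (b.c.b.0 + d.c.c.0) → --b--▸ u1, --d--▸ u2, --d--▸ u3
  u1 = c.b.0 → --c--▸ u4
  u2 = (b.(rec X. (d.(b.X)\{a,d})\{a,b,c} + (b.c.b.0 + d.c.c.0)))\{a,d}\{a,b,c} → ∅
  u3 = c.c.0 → --c--▸ u5
  u4 = b.0 → --b--▸ u6
  u5 = c.0 → --c--▸ u6
  u6 = 0 → ∅
LTS(Q): 7 reachable states
  v0 = rec X. (d.(b.X + 0)\{a,d})\{a,b,c} + (b.c.b.0 + d.c.c.0) → --b--▸ v1, --d--▸ v2, --d--▸ v3
  v1 = c.b.0 → --c--▸ v4
  v2 = (b.(rec X. (d.(b.X + 0)\{a,d})\{a,b,c} + (b.c.b.0 + d.c.c.0)) + 0)\{a,d}\{a,b,c} → ∅
  v3 = c.c.0 → --c--▸ v5
  v4 = b.0 → --b--▸ v6
  v5 = c.0 → --c--▸ v6
  v6 = 0 → ∅
Partition-refinement fixed point:
  B0 = {u0, v0}
  B1 = {u2, u6, v2, v6}
  B2 = {u1, v1}
  B3 = {u4, v4}
  B4 = {u3, v3}
  B5 = {u5, v5}
u0 ∈ B0, v0 ∈ B0 → same block
Bisimilar ⇒ trace-equivalent.

traces(P) = traces(Q)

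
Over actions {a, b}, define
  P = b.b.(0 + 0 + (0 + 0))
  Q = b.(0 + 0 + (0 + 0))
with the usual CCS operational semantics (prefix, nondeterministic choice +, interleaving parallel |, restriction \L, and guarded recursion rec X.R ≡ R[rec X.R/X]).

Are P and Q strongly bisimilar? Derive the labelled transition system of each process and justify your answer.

P ≁ Q

Reachable graph of P (3 states):
  s0 = b.b.(0 + 0 + (0 + 0)) ⊢ —b→ s1
  s1 = b.(0 + 0 + (0 + 0)) ⊢ —b→ s2
  s2 = 0 + 0 + (0 + 0) ⊢ ∅
Reachable graph of Q (2 states):
  t0 = b.(0 + 0 + (0 + 0)) ⊢ —b→ t1
  t1 = 0 + 0 + (0 + 0) ⊢ ∅
Coarsest stable partition (strong bisimilarity classes):
  B0 = {s0}
  B1 = {s1, t0}
  B2 = {s2, t1}
s0 ∈ B0, t0 ∈ B1 → different blocks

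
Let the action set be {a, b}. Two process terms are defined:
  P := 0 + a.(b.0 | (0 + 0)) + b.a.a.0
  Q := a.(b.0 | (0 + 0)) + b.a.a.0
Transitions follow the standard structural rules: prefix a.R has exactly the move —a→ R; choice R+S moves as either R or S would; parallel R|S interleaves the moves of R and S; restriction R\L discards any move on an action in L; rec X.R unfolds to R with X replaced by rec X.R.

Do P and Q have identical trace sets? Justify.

Reachable graph of P (6 states):
  p0 = 0 + a.(b.0 | (0 + 0)) + b.a.a.0 has moves ··a··> p1, ··b··> p2
  p1 = b.0 | (0 + 0) has moves ··b··> p3
  p2 = a.a.0 has moves ··a··> p4
  p3 = 0 | (0 + 0) has moves deadlocked
  p4 = a.0 has moves ··a··> p5
  p5 = 0 has moves deadlocked
Reachable graph of Q (6 states):
  q0 = a.(b.0 | (0 + 0)) + b.a.a.0 has moves ··a··> q1, ··b··> q2
  q1 = b.0 | (0 + 0) has moves ··b··> q3
  q2 = a.a.0 has moves ··a··> q4
  q3 = 0 | (0 + 0) has moves deadlocked
  q4 = a.0 has moves ··a··> q5
  q5 = 0 has moves deadlocked
Partition-refinement fixed point:
  B0 = {p0, q0}
  B1 = {p1, q1}
  B2 = {p3, p5, q3, q5}
  B3 = {p2, q2}
  B4 = {p4, q4}
p0 ∈ B0, q0 ∈ B0 → same block
Bisimilar ⇒ trace-equivalent.

trace-equivalent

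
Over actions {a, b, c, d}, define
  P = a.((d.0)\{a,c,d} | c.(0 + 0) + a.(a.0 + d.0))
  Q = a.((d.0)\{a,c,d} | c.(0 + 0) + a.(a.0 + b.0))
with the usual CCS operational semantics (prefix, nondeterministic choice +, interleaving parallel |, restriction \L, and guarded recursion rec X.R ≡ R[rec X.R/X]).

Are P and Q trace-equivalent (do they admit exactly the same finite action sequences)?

NO — witness ⟨aad⟩

Reachable graph of P (5 states):
  s0 = a.((d.0)\{a,c,d} | c.(0 + 0) + a.(a.0 + d.0)) | --a--▸ s1
  s1 = (d.0)\{a,c,d} | c.(0 + 0) + a.(a.0 + d.0) | --a--▸ s2, --c--▸ s3
  s2 = a.0 + d.0 | --a--▸ s4, --d--▸ s4
  s3 = (d.0)\{a,c,d} | (0 + 0) | (no moves)
  s4 = 0 | (no moves)
Reachable graph of Q (5 states):
  t0 = a.((d.0)\{a,c,d} | c.(0 + 0) + a.(a.0 + b.0)) | --a--▸ t1
  t1 = (d.0)\{a,c,d} | c.(0 + 0) + a.(a.0 + b.0) | --a--▸ t2, --c--▸ t3
  t2 = a.0 + b.0 | --a--▸ t4, --b--▸ t4
  t3 = (d.0)\{a,c,d} | (0 + 0) | (no moves)
  t4 = 0 | (no moves)
Executing aad from P (initial set {s0}):
  step 1 (a): {s1}
  step 2 (a): {s2}
  step 3 (d): {s4}
  P completes σ.
Executing aad from Q (initial set {t0}):
  step 1 (a): {t1}
  step 2 (a): {t2}
  step 3 (d): ∅ (Q stuck)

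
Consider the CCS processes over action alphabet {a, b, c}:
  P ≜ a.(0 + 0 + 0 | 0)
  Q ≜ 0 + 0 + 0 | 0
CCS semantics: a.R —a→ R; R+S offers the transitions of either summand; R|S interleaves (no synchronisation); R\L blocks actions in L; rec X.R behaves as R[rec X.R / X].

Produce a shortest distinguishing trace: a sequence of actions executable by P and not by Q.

LTS(P): 2 reachable states
  u0 = a.(0 + 0 + 0 | 0) :: --a--▸ u1
  u1 = 0 + 0 + 0 | 0 :: (no moves)
LTS(Q): 1 reachable states
  v0 = 0 + 0 + 0 | 0 :: (no moves)
Executing a from P (initial set {u0}):
  after a @ step 1: {u1}
  P completes σ.
Executing a from Q (initial set {v0}):
  after a @ step 1: ∅  — Q cannot continue

a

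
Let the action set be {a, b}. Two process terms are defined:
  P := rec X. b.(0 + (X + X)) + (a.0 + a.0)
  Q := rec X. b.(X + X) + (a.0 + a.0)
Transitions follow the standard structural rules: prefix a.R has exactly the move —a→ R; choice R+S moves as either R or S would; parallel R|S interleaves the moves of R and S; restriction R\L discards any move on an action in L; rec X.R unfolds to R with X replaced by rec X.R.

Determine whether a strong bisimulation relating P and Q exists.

bisimilar

Reachable graph of P (3 states):
  m0 = rec X. b.(0 + (X + X)) + (a.0 + a.0) has moves —a→ m1, —b→ m2
  m1 = 0 has moves deadlocked
  m2 = 0 + ((rec X. b.(0 + (X + X)) + (a.0 + a.0)) + (rec X. b.(0 + (X + X)) + (a.0 + a.0))) has moves —a→ m1, —b→ m2
Reachable graph of Q (3 states):
  n0 = rec X. b.(X + X) + (a.0 + a.0) has moves —a→ n1, —b→ n2
  n1 = 0 has moves deadlocked
  n2 = (rec X. b.(X + X) + (a.0 + a.0)) + (rec X. b.(X + X) + (a.0 + a.0)) has moves —a→ n1, —b→ n2
Bisimilarity quotient blocks:
  B0 = {m0, m2, n0, n2}
  B1 = {m1, n1}
m0 ∈ B0, n0 ∈ B0 → same block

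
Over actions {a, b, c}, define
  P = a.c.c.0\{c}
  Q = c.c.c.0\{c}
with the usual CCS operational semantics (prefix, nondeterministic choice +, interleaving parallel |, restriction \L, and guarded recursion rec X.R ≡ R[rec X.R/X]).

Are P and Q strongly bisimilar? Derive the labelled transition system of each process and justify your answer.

not bisimilar

LTS(P): 4 reachable states
  p0 = a.c.c.0\{c} → ··a··> p1
  p1 = c.c.0\{c} → ··c··> p2
  p2 = c.0\{c} → ··c··> p3
  p3 = 0\{c} → deadlocked
LTS(Q): 4 reachable states
  q0 = c.c.c.0\{c} → ··c··> q1
  q1 = c.c.0\{c} → ··c··> q2
  q2 = c.0\{c} → ··c··> q3
  q3 = 0\{c} → deadlocked
Partition-refinement fixed point:
  B0 = {p0}
  B1 = {p1, q1}
  B2 = {p2, q2}
  B3 = {p3, q3}
  B4 = {q0}
p0 ∈ B0, q0 ∈ B4 → different blocks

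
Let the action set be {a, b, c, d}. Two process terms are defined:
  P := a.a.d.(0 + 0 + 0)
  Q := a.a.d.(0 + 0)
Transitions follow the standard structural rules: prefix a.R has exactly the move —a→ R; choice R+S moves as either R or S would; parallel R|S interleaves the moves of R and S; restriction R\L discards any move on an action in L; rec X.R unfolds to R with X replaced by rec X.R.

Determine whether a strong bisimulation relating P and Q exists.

P ~ Q

P's transition system — 4 states:
  s0 = a.a.d.(0 + 0 + 0) ⊢ =a=> s1
  s1 = a.d.(0 + 0 + 0) ⊢ =a=> s2
  s2 = d.(0 + 0 + 0) ⊢ =d=> s3
  s3 = 0 + 0 + 0 ⊢ ·
Q's transition system — 4 states:
  t0 = a.a.d.(0 + 0) ⊢ =a=> t1
  t1 = a.d.(0 + 0) ⊢ =a=> t2
  t2 = d.(0 + 0) ⊢ =d=> t3
  t3 = 0 + 0 ⊢ ·
Partition-refinement fixed point:
  B0 = {s0, t0}
  B1 = {s1, t1}
  B2 = {s2, t2}
  B3 = {s3, t3}
s0 ∈ B0, t0 ∈ B0 → same block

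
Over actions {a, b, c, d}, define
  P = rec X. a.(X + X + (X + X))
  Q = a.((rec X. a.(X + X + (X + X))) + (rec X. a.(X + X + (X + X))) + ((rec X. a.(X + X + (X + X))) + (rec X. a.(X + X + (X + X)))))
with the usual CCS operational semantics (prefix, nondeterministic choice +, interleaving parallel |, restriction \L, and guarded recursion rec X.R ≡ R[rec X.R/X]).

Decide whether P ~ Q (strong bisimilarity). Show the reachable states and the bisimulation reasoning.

bisimilar

LTS(P): 2 reachable states
  p0 = rec X. a.(X + X + (X + X)) ⊢ --a--▸ p1
  p1 = (rec X. a.(X + X + (X + X))) + (rec X. a.(X + X + (X + X))) + ((rec X. a.(X + X + (X + X))) + (rec X. a.(X + X + (X + X)))) ⊢ --a--▸ p1
LTS(Q): 2 reachable states
  q0 = a.((rec X. a.(X + X + (X + X))) + (rec X. a.(X + X + (X + X))) + ((rec X. a.(X + X + (X + X))) + (rec X. a.(X + X + (X + X))))) ⊢ --a--▸ q1
  q1 = (rec X. a.(X + X + (X + X))) + (rec X. a.(X + X + (X + X))) + ((rec X. a.(X + X + (X + X))) + (rec X. a.(X + X + (X + X)))) ⊢ --a--▸ q1
Bisimilarity quotient blocks:
  B0 = {p0, p1, q0, q1}
p0 ∈ B0, q0 ∈ B0 → same block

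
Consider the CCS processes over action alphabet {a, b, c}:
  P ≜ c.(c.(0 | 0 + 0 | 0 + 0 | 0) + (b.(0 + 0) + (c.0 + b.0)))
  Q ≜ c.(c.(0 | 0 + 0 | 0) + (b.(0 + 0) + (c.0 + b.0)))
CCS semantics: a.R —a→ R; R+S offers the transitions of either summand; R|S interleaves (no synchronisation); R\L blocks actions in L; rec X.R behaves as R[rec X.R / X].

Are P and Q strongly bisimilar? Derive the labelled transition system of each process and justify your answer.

bisimilar

P's transition system — 5 states:
  m0 = c.(c.(0 | 0 + 0 | 0 + 0 | 0) + (b.(0 + 0) + (c.0 + b.0))) → =c=> m1
  m1 = c.(0 | 0 + 0 | 0 + 0 | 0) + (b.(0 + 0) + (c.0 + b.0)) → =b=> m2, =b=> m3, =c=> m2, =c=> m4
  m2 = 0 → deadlocked
  m3 = 0 + 0 → deadlocked
  m4 = 0 | 0 + 0 | 0 + 0 | 0 → deadlocked
Q's transition system — 5 states:
  n0 = c.(c.(0 | 0 + 0 | 0) + (b.(0 + 0) + (c.0 + b.0))) → =c=> n1
  n1 = c.(0 | 0 + 0 | 0) + (b.(0 + 0) + (c.0 + b.0)) → =b=> n2, =b=> n3, =c=> n2, =c=> n4
  n2 = 0 → deadlocked
  n3 = 0 + 0 → deadlocked
  n4 = 0 | 0 + 0 | 0 → deadlocked
Bisimilarity quotient blocks:
  B0 = {m0, n0}
  B1 = {m1, n1}
  B2 = {m2, m3, m4, n2, n3, n4}
m0 ∈ B0, n0 ∈ B0 → same block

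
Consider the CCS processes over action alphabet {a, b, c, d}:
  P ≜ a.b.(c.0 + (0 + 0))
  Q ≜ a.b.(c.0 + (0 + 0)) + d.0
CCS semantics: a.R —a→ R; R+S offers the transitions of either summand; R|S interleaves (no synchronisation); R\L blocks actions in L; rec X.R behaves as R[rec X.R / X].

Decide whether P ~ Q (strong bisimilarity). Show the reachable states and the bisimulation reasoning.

not bisimilar

Reachable graph of P (4 states):
  p0 = a.b.(c.0 + (0 + 0)) :: --a--▸ p1
  p1 = b.(c.0 + (0 + 0)) :: --b--▸ p2
  p2 = c.0 + (0 + 0) :: --c--▸ p3
  p3 = 0 :: (no moves)
Reachable graph of Q (4 states):
  q0 = a.b.(c.0 + (0 + 0)) + d.0 :: --a--▸ q1, --d--▸ q2
  q1 = b.(c.0 + (0 + 0)) :: --b--▸ q3
  q2 = 0 :: (no moves)
  q3 = c.0 + (0 + 0) :: --c--▸ q2
Coarsest stable partition (strong bisimilarity classes):
  B0 = {p0}
  B1 = {p1, q1}
  B2 = {p2, q3}
  B3 = {p3, q2}
  B4 = {q0}
p0 ∈ B0, q0 ∈ B4 → different blocks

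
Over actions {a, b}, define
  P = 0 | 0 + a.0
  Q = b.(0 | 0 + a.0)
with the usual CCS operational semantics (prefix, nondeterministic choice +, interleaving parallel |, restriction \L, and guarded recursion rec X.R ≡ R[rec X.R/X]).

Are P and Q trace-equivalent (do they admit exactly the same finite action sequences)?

LTS(P): 2 reachable states
  s0 = 0 | 0 + a.0 | =a=> s1
  s1 = 0 | stopped
LTS(Q): 3 reachable states
  t0 = b.(0 | 0 + a.0) | =b=> t1
  t1 = 0 | 0 + a.0 | =a=> t2
  t2 = 0 | stopped
Executing a from P (initial set {s0}):
  step 1 (a): {s1}
  P completes σ.
Executing a from Q (initial set {t0}):
  step 1 (a): ∅  — Q cannot continue

NO — witness ⟨a⟩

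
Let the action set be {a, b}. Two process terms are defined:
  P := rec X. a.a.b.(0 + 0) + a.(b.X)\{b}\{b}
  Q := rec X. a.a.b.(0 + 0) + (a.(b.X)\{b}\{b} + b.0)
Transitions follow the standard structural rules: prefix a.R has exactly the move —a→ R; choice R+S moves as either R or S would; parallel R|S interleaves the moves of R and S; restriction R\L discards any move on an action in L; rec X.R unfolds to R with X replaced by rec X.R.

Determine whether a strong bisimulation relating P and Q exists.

NO

Reachable graph of P (5 states):
  u0 = rec X. a.a.b.(0 + 0) + a.(b.X)\{b}\{b} | —a→ u1, —a→ u2
  u1 = (b.(rec X. a.a.b.(0 + 0) + a.(b.X)\{b}\{b}))\{b}\{b} | stopped
  u2 = a.b.(0 + 0) | —a→ u3
  u3 = b.(0 + 0) | —b→ u4
  u4 = 0 + 0 | stopped
Reachable graph of Q (6 states):
  v0 = rec X. a.a.b.(0 + 0) + (a.(b.X)\{b}\{b} + b.0) | —a→ v1, —a→ v2, —b→ v3
  v1 = (b.(rec X. a.a.b.(0 + 0) + (a.(b.X)\{b}\{b} + b.0)))\{b}\{b} | stopped
  v2 = a.b.(0 + 0) | —a→ v4
  v3 = 0 | stopped
  v4 = b.(0 + 0) | —b→ v5
  v5 = 0 + 0 | stopped
Bisimilarity quotient blocks:
  B0 = {u0}
  B1 = {u2, v2}
  B2 = {u3, v4}
  B3 = {u1, u4, v1, v3, v5}
  B4 = {v0}
u0 ∈ B0, v0 ∈ B4 → different blocks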